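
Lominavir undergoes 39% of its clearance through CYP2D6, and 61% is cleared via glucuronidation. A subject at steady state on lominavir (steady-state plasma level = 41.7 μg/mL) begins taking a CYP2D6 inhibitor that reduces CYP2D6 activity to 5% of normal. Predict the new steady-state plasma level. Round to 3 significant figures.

66.2 μg/mL

CYP2D6: 0.39 × 0.05 = 0.0195
Other: 0.61 (unchanged)
CL_new/CL_old = 0.0195 + 0.61 = 0.6295.
New steady-state plasma level = baseline ÷ relative clearance = 41.7 / 0.6295 = 66.2 μg/mL.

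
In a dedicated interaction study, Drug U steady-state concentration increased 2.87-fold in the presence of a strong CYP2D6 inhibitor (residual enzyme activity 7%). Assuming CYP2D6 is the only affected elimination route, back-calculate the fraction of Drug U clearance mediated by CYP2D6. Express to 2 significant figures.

0.70

CL'/CL = 1 / 2.87 = 0.3484
0.07·fm + (1 − fm) = 0.3484
fm = (0.3484 − 1) / (0.07 − 1) = 0.70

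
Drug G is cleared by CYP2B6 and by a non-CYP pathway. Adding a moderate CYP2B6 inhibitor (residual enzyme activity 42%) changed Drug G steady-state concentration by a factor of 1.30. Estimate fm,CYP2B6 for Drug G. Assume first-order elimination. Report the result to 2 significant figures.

CL'/CL = 1 / 1.30 = 0.7692
0.42·fm + (1 − fm) = 0.7692
fm = (0.7692 − 1) / (0.42 − 1) = 0.40

0.40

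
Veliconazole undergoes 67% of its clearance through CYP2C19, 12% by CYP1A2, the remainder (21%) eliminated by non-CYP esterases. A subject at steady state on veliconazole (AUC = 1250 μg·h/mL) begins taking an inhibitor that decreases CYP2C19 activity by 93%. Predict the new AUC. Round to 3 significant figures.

The CYP2C19 pathway (67% of clearance) drops to 0.07× activity: 0.67 × 0.07 = 0.0469.
CYP1A2 (12%) and the residual 21% are unaffected.
CL_new/CL_old = 0.0469 + 0.12 + 0.21 = 0.3769.
New AUC = baseline ÷ relative clearance = 1250 / 0.3769 = 3.32 × 10³ μg·h/mL.

3.32 × 10³ μg·h/mL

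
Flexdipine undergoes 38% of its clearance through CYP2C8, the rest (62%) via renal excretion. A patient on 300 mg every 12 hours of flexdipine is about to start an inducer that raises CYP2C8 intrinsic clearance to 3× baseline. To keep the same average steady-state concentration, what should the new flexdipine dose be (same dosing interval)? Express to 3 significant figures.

CYP2C8: 0.38 × 3 = 1.14
Other: 0.62 (unchanged)
CL_new/CL_old = 1.14 + 0.62 = 1.76.
Css,avg = (dose rate)/CL, so holding Css fixed requires dose ∝ CL: 300 × 1.76 = 528 mg.

528 mg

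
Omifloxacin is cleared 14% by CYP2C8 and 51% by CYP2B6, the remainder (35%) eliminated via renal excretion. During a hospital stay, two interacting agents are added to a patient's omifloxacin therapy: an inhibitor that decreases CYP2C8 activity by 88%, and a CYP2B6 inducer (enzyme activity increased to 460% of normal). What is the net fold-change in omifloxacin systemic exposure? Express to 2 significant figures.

0.37

CYP2C8: 0.14 × 0.12 = 0.0168
CYP2B6: 0.51 × 4.6 = 2.346
Other: 0.35 (unchanged)
New clearance relative to baseline: 0.0168 + 2.346 + 0.35 = 2.7128.
Because systemic exposure varies inversely with clearance, the combined effect is 1 / 2.7128 = 0.37.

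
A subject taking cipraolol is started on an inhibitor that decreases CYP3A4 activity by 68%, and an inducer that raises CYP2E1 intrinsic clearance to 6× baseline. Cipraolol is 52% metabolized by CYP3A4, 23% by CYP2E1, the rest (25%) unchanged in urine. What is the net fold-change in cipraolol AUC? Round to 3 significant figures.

CYP3A4: 0.52 × 0.32 = 0.1664
CYP2E1: 0.23 × 6 = 1.38
Other: 0.25 (unchanged)
New clearance relative to baseline: 0.1664 + 1.38 + 0.25 = 1.7964.
Net AUC ratio = 1 / 1.7964 = 0.557.

0.557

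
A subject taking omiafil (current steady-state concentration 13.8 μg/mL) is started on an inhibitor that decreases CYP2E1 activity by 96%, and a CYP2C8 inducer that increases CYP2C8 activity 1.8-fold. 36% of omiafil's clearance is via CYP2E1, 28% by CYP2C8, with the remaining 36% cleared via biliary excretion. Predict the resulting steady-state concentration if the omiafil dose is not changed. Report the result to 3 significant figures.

15.7 μg/mL

The CYP2E1 pathway (36% of clearance) is reduced to 0.04× activity: 0.36 × 0.04 = 0.0144.
The CYP2C8 pathway (28% of clearance) rises to 1.8× activity: 0.28 × 1.8 = 0.504.
The remaining 36% of clearance is unaffected.
Relative clearance = 0.0144 + 0.504 + 0.36 = 0.8784.
Steady-state concentration ∝ 1/CL: new value = 13.8 / 0.8784 = 15.7 μg/mL.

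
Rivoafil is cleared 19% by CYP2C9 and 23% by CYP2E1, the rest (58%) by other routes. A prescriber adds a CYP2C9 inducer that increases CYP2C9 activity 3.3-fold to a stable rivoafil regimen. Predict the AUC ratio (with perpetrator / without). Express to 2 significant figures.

The CYP2C9 pathway (19% of clearance) rises to 3.3× activity: 0.19 × 3.3 = 0.627.
CYP2E1 (23%) and the residual 58% are unaffected.
CL_new/CL_old = 0.627 + 0.23 + 0.58 = 1.437.
Since AUC ∝ 1/CL, the ratio is 1 / 1.437 = 0.70.

0.70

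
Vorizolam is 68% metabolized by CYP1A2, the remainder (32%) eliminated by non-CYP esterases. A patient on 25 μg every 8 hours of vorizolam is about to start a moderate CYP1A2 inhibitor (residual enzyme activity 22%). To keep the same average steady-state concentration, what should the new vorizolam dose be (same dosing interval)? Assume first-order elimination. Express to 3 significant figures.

The CYP1A2 pathway (68% of clearance) is reduced to 0.22× activity: 0.68 × 0.22 = 0.1496.
The remaining 32% of clearance is unaffected.
Relative clearance = 0.1496 + 0.32 = 0.4696.
Css,avg = (dose rate)/CL, so holding Css fixed requires dose ∝ CL: 25 × 0.4696 = 11.7 μg.

11.7 μg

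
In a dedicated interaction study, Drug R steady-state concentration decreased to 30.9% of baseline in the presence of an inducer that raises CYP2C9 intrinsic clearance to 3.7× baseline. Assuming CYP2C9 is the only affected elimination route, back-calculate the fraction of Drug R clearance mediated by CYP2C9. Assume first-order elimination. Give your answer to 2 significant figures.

Call the CYP2C9 fraction fm. After the interaction, CL_new/CL_old = fm × 3.7 + (1 − fm).
Steady-state concentration ratio = 1 / (new CL fraction), so new CL fraction = 1 / 0.309 = 3.236.
fm × 3.7 + 1 − fm = 3.236  ⇒  fm × (3.7 − 1) = 2.236  ⇒  fm = 0.83.

0.83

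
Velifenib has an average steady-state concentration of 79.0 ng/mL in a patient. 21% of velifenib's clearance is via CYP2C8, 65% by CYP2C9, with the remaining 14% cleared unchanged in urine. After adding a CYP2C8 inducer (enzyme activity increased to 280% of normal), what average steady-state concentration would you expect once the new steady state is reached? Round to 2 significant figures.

CYP2C8: 0.21 × 2.8 = 0.588
CYP2C9: 0.65 (unchanged)
Other: 0.14 (unchanged)
CL_new/CL_old = 0.588 + 0.65 + 0.14 = 1.378.
With dosing unchanged, average steady-state concentration scales as 1/CL: 79.0 / 1.378 = 57 ng/mL.

57 ng/mL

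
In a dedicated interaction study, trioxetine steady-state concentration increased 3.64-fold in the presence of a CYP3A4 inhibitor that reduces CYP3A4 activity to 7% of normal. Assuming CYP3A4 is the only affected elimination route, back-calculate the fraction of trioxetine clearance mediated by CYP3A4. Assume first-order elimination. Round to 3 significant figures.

Call the CYP3A4 fraction fm. After the interaction, CL_new/CL_old = fm × 0.07 + (1 − fm).
Steady-state concentration ratio = 1 / (new CL fraction), so new CL fraction = 1 / 3.64 = 0.2747.
fm × 0.07 + 1 − fm = 0.2747  ⇒  fm × (0.07 − 1) = −0.7253  ⇒  fm = 0.780.

0.780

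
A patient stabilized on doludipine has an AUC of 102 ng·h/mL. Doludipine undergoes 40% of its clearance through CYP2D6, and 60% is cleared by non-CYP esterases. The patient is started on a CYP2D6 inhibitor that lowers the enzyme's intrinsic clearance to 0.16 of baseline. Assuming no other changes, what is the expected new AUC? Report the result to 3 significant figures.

154 ng·h/mL

CYP2D6: 0.4 × 0.16 = 0.064
Other: 0.6 (unchanged)
CL_new/CL_old = 0.064 + 0.6 = 0.664.
With dosing unchanged, AUC scales as 1/CL: 102 / 0.664 = 154 ng·h/mL.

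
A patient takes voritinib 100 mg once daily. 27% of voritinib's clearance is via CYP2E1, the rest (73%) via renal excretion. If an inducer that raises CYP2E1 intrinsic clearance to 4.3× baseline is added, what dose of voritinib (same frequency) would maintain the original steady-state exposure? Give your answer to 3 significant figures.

189 mg

CYP2E1: 0.27 × 4.3 = 1.161
Other: 0.73 (unchanged)
CL_new/CL_old = 1.161 + 0.73 = 1.891.
To maintain the same steady-state level, dose must scale with clearance: new dose = 100 × 1.891 = 189 mg.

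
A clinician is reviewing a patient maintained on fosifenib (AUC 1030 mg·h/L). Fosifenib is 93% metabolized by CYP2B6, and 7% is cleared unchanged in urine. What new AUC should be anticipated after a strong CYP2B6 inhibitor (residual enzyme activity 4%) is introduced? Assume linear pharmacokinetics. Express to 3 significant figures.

The CYP2B6 pathway (93% of clearance) is reduced to 0.04× activity: 0.93 × 0.04 = 0.0372.
The remaining 7% of clearance is unaffected.
CL_new/CL_old = 0.0372 + 0.07 = 0.1072.
New AUC = baseline ÷ relative clearance = 1030 / 0.1072 = 9.61 × 10³ mg·h/L.

9.61 × 10³ mg·h/L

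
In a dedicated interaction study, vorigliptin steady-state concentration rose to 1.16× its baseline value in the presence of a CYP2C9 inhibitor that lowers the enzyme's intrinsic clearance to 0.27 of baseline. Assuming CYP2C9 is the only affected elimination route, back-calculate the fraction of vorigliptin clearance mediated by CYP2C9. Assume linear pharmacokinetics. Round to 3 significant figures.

0.189

CL'/CL = 1 / 1.16 = 0.8621
0.27·fm + (1 − fm) = 0.8621
fm = (0.8621 − 1) / (0.27 − 1) = 0.189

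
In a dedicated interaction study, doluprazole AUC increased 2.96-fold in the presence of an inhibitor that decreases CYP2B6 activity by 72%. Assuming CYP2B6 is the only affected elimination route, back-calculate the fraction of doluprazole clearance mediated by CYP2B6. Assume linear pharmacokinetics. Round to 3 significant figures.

Call the CYP2B6 fraction fm. After the interaction, CL_new/CL_old = fm × 0.28 + (1 − fm).
AUC ratio = 1 / (new CL fraction), so new CL fraction = 1 / 2.96 = 0.3378.
fm × 0.28 + 1 − fm = 0.3378  ⇒  fm × (0.28 − 1) = −0.6622  ⇒  fm = 0.920.

0.920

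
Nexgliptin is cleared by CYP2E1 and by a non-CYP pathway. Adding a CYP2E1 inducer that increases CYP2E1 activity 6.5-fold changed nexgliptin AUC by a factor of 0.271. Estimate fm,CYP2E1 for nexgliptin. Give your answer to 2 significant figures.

Call the CYP2E1 fraction fm. After the interaction, CL_new/CL_old = fm × 6.5 + (1 − fm).
AUC ratio = 1 / (new CL fraction), so new CL fraction = 1 / 0.271 = 3.69.
fm × 6.5 + 1 − fm = 3.69  ⇒  fm × (6.5 − 1) = 2.69  ⇒  fm = 0.49.

0.49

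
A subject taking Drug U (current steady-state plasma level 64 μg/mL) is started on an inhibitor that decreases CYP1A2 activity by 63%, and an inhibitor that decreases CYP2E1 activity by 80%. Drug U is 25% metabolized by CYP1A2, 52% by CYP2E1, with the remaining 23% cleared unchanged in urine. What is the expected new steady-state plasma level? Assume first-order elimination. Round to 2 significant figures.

CYP1A2: 0.25 × 0.37 = 0.0925
CYP2E1: 0.52 × 0.2 = 0.104
Other: 0.23 (unchanged)
New clearance relative to baseline: 0.0925 + 0.104 + 0.23 = 0.4265.
New steady-state plasma level = 64 / 0.4265 = 1.5 × 10² μg/mL (concentration scales inversely with clearance).

1.5 × 10² μg/mL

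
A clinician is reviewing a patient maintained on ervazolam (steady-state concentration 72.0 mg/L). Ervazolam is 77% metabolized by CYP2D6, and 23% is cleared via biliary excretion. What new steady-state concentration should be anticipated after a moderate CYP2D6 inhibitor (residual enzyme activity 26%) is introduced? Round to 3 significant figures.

CYP2D6: 0.77 × 0.26 = 0.2002
Other: 0.23 (unchanged)
Relative clearance = 0.2002 + 0.23 = 0.4302.
With dosing unchanged, steady-state concentration scales as 1/CL: 72.0 / 0.4302 = 167 mg/L.

167 mg/L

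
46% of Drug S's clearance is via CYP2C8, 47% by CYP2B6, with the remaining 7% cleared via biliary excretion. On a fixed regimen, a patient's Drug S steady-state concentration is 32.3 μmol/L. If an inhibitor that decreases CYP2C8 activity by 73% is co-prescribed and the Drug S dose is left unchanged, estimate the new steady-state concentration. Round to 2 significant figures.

The CYP2C8 pathway (46% of clearance) drops to 0.27× activity: 0.46 × 0.27 = 0.1242.
CYP2B6 (47%) and the residual 7% are unaffected.
Relative clearance = 0.1242 + 0.47 + 0.07 = 0.6642.
Steady-state concentration ∝ 1/CL, so new value = 32.3 / 0.6642 = 49 μmol/L.

49 μmol/L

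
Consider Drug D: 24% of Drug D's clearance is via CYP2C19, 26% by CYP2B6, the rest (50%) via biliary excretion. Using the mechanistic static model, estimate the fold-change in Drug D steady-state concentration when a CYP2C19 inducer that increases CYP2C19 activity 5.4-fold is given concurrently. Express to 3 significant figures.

0.486

The CYP2C19 pathway (24% of clearance) rises to 5.4× activity: 0.24 × 5.4 = 1.296.
CYP2B6 (26%) and the residual 50% are unaffected.
Relative clearance = 1.296 + 0.26 + 0.5 = 2.056.
Since steady-state concentration ∝ 1/CL, the ratio is 1 / 2.056 = 0.486.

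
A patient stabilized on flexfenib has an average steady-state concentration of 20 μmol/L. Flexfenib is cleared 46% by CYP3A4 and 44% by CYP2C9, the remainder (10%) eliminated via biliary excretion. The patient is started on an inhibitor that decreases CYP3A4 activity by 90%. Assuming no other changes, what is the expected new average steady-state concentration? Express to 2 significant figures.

34 μmol/L

The CYP3A4 pathway (46% of clearance) falls to 0.1× activity: 0.46 × 0.1 = 0.046.
CYP2C9 (44%) and the residual 10% are unaffected.
New clearance relative to baseline: 0.046 + 0.44 + 0.1 = 0.586.
With dosing unchanged, average steady-state concentration scales as 1/CL: 20 / 0.586 = 34 μmol/L.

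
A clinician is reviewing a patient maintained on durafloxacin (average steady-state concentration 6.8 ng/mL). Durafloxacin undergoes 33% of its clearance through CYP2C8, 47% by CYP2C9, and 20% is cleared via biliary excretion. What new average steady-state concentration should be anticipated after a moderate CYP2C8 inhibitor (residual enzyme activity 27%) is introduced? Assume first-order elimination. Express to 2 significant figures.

9.0 ng/mL

CYP2C8: 0.33 × 0.27 = 0.0891
CYP2C9: 0.47 (unchanged)
Other: 0.2 (unchanged)
Relative clearance = 0.0891 + 0.47 + 0.2 = 0.7591.
With dosing unchanged, average steady-state concentration scales as 1/CL: 6.8 / 0.7591 = 9.0 ng/mL.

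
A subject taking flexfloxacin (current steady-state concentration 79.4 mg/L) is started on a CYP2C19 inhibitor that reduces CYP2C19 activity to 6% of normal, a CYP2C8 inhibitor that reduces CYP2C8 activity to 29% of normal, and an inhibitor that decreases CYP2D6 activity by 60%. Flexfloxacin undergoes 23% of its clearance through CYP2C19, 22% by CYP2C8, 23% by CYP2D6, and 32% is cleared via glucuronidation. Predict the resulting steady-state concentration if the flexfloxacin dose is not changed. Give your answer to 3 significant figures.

The CYP2C19 pathway (23% of clearance) is reduced to 0.06× activity: 0.23 × 0.06 = 0.0138.
The CYP2C8 pathway (22% of clearance) is reduced to 0.29× activity: 0.22 × 0.29 = 0.0638.
The CYP2D6 pathway (23% of clearance) falls to 0.4× activity: 0.23 × 0.4 = 0.092.
The remaining 32% of clearance is unaffected.
New clearance relative to baseline: 0.0138 + 0.0638 + 0.092 + 0.32 = 0.4896.
New steady-state concentration = 79.4 / 0.4896 = 162 mg/L (concentration scales inversely with clearance).

162 mg/L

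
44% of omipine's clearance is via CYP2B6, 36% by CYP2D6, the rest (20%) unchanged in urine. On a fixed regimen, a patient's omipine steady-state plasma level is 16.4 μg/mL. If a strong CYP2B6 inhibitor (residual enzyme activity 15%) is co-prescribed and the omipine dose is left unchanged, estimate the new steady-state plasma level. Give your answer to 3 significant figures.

CYP2B6: 0.44 × 0.15 = 0.066
CYP2D6: 0.36 (unchanged)
Other: 0.2 (unchanged)
CL_new/CL_old = 0.066 + 0.36 + 0.2 = 0.626.
With dosing unchanged, steady-state plasma level scales as 1/CL: 16.4 / 0.626 = 26.2 μg/mL.

26.2 μg/mL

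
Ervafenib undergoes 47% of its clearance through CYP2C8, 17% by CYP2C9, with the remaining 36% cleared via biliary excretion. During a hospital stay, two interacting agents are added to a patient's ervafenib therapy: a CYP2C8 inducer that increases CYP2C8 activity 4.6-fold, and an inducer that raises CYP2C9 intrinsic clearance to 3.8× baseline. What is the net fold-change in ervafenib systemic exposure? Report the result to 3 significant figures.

The CYP2C8 pathway (47% of clearance) rises to 4.6× activity: 0.47 × 4.6 = 2.162.
The CYP2C9 pathway (17% of clearance) increases to 3.8× activity: 0.17 × 3.8 = 0.646.
The remaining 36% of clearance is unaffected.
CL_new/CL_old = 2.162 + 0.646 + 0.36 = 3.168.
Systemic exposure ∝ 1/CL: fold-change = 1 / 3.168 = 0.316.

0.316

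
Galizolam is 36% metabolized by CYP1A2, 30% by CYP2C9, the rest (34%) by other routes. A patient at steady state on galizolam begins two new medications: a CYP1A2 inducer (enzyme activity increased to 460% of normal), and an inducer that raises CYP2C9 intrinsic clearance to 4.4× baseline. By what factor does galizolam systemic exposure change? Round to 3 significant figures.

The CYP1A2 pathway (36% of clearance) is boosted to 4.6× activity: 0.36 × 4.6 = 1.656.
The CYP2C9 pathway (30% of clearance) increases to 4.4× activity: 0.3 × 4.4 = 1.32.
Non-CYP routes (34%) are unchanged.
Relative clearance = 1.656 + 1.32 + 0.34 = 3.316.
Net systemic exposure ratio = 1 / 3.316 = 0.302.

0.302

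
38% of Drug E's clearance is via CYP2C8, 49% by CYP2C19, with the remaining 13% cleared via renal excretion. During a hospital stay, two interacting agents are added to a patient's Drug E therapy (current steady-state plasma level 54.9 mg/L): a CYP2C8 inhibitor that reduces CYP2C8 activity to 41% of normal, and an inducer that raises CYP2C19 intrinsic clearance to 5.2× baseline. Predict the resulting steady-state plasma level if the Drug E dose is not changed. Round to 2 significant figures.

The CYP2C8 pathway (38% of clearance) falls to 0.41× activity: 0.38 × 0.41 = 0.1558.
The CYP2C19 pathway (49% of clearance) is boosted to 5.2× activity: 0.49 × 5.2 = 2.548.
Non-CYP routes (13%) are unchanged.
New clearance relative to baseline: 0.1558 + 2.548 + 0.13 = 2.8338.
New steady-state plasma level = 54.9 / 2.8338 = 19 mg/L (concentration scales inversely with clearance).

19 mg/L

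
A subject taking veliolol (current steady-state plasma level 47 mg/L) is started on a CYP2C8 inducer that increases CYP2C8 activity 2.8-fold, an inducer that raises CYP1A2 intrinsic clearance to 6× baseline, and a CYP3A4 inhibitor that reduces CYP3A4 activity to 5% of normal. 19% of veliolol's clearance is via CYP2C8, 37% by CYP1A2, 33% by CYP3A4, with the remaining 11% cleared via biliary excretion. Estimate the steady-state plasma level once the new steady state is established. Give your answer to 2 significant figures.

16 mg/L

The CYP2C8 pathway (19% of clearance) increases to 2.8× activity: 0.19 × 2.8 = 0.532.
The CYP1A2 pathway (37% of clearance) rises to 6× activity: 0.37 × 6 = 2.22.
The CYP3A4 pathway (33% of clearance) drops to 0.05× activity: 0.33 × 0.05 = 0.0165.
Non-CYP routes (11%) are unchanged.
Relative clearance = 0.532 + 2.22 + 0.0165 + 0.11 = 2.8785.
Dividing the baseline by the relative clearance: 47 / 2.8785 = 16 mg/L.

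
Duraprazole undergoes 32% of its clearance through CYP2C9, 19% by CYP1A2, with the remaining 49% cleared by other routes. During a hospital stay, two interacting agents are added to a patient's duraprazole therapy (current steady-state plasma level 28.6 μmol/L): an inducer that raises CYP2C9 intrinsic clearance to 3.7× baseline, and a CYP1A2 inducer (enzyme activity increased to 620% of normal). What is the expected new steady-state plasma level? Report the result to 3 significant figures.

CYP2C9: 0.32 × 3.7 = 1.184
CYP1A2: 0.19 × 6.2 = 1.178
Other: 0.49 (unchanged)
CL_new/CL_old = 1.184 + 1.178 + 0.49 = 2.852.
Steady-state plasma level ∝ 1/CL: new value = 28.6 / 2.852 = 10.0 μmol/L.

10.0 μmol/L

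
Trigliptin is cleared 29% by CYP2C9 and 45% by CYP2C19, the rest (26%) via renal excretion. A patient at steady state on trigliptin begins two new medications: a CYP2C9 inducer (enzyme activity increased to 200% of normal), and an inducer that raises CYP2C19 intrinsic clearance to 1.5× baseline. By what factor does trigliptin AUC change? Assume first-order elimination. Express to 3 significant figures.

0.660

The CYP2C9 pathway (29% of clearance) is boosted to 2× activity: 0.29 × 2 = 0.58.
The CYP2C19 pathway (45% of clearance) rises to 1.5× activity: 0.45 × 1.5 = 0.675.
The remaining 26% of clearance is unaffected.
CL_new/CL_old = 0.58 + 0.675 + 0.26 = 1.515.
Net AUC ratio = 1 / 1.515 = 0.660.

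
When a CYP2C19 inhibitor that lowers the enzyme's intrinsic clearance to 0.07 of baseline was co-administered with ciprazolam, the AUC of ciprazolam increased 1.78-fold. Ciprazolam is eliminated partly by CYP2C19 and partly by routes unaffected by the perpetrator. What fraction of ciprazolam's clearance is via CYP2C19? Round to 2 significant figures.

CL'/CL = 1 / 1.78 = 0.5618
0.07·fm + (1 − fm) = 0.5618
fm = (0.5618 − 1) / (0.07 − 1) = 0.47

0.47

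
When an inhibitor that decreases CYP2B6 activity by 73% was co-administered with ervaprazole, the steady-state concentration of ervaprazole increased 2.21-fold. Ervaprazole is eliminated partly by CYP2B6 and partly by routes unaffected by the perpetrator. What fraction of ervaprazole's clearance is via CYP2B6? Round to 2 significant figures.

0.75

Let x = fm,CYP2B6. Because steady-state concentration ∝ 1/CL, relative clearance fell to 1/2.21 = 0.4525.
Setting x·0.27 + (1 − x) = 0.4525 and solving: x = (0.4525 − 1)/(0.27 − 1) = 0.75.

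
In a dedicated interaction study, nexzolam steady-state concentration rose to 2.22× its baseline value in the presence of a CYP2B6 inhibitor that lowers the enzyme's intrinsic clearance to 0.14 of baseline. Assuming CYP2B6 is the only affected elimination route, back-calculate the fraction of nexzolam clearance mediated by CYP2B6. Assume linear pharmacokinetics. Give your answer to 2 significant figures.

CL'/CL = 1 / 2.22 = 0.4505
0.14·fm + (1 − fm) = 0.4505
fm = (0.4505 − 1) / (0.14 − 1) = 0.64

0.64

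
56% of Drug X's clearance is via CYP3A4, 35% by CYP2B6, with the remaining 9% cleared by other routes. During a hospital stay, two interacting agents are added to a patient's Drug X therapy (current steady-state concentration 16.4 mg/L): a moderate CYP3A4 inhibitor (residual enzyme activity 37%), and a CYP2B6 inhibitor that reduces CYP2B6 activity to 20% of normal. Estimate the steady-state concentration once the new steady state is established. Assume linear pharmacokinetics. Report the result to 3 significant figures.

44.7 mg/L

The CYP3A4 pathway (56% of clearance) drops to 0.37× activity: 0.56 × 0.37 = 0.2072.
The CYP2B6 pathway (35% of clearance) drops to 0.2× activity: 0.35 × 0.2 = 0.07.
The remaining 9% of clearance is unaffected.
CL_new/CL_old = 0.2072 + 0.07 + 0.09 = 0.3672.
Steady-state concentration ∝ 1/CL: new value = 16.4 / 0.3672 = 44.7 mg/L.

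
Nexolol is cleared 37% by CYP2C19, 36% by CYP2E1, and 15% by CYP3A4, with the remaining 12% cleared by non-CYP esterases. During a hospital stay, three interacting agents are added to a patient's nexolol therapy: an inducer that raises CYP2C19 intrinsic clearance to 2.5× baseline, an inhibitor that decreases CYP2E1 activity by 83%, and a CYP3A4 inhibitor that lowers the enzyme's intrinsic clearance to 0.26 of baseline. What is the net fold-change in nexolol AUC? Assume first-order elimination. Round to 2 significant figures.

0.87

CYP2C19: 0.37 × 2.5 = 0.925
CYP2E1: 0.36 × 0.17 = 0.0612
CYP3A4: 0.15 × 0.26 = 0.039
Other: 0.12 (unchanged)
New clearance relative to baseline: 0.925 + 0.0612 + 0.039 + 0.12 = 1.1452.
AUC ∝ 1/CL: fold-change = 1 / 1.1452 = 0.87.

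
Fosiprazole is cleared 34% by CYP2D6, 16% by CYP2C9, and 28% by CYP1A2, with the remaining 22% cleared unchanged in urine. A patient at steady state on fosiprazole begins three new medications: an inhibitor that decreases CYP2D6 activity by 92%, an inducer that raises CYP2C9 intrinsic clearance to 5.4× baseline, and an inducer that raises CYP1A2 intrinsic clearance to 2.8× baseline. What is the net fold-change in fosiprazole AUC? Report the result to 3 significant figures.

The CYP2D6 pathway (34% of clearance) drops to 0.08× activity: 0.34 × 0.08 = 0.0272.
The CYP2C9 pathway (16% of clearance) increases to 5.4× activity: 0.16 × 5.4 = 0.864.
The CYP1A2 pathway (28% of clearance) rises to 2.8× activity: 0.28 × 2.8 = 0.784.
The remaining 22% of clearance is unaffected.
New clearance relative to baseline: 0.0272 + 0.864 + 0.784 + 0.22 = 1.8952.
Because AUC varies inversely with clearance, the combined effect is 1 / 1.8952 = 0.528.

0.528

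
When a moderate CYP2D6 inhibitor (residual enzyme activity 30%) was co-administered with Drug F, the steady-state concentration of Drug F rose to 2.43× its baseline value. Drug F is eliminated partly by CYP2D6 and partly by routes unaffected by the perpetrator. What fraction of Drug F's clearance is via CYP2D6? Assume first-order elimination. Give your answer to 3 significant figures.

0.841

Let x = fm,CYP2D6. Because steady-state concentration ∝ 1/CL, relative clearance fell to 1/2.43 = 0.4115.
Setting x·0.3 + (1 − x) = 0.4115 and solving: x = (0.4115 − 1)/(0.3 − 1) = 0.841.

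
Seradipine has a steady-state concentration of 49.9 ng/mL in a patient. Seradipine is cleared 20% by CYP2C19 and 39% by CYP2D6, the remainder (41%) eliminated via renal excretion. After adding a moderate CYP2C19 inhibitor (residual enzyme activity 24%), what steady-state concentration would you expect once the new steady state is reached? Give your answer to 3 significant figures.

58.8 ng/mL

CYP2C19: 0.2 × 0.24 = 0.048
CYP2D6: 0.39 (unchanged)
Other: 0.41 (unchanged)
New clearance relative to baseline: 0.048 + 0.39 + 0.41 = 0.848.
With dosing unchanged, steady-state concentration scales as 1/CL: 49.9 / 0.848 = 58.8 ng/mL.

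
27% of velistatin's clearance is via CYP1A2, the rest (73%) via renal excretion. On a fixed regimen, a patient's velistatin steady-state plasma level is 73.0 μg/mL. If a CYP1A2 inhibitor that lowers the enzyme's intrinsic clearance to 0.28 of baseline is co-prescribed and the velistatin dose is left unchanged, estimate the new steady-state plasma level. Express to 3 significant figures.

90.6 μg/mL

The CYP1A2 pathway (27% of clearance) is reduced to 0.28× activity: 0.27 × 0.28 = 0.0756.
The remaining 73% of clearance is unaffected.
CL_new/CL_old = 0.0756 + 0.73 = 0.8056.
Steady-state plasma level ∝ 1/CL, so new value = 73.0 / 0.8056 = 90.6 μg/mL.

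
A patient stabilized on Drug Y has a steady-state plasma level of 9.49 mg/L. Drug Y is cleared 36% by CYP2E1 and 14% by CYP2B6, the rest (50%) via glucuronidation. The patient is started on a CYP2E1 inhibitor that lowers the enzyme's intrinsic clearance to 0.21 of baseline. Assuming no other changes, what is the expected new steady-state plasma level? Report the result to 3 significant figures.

The CYP2E1 pathway (36% of clearance) falls to 0.21× activity: 0.36 × 0.21 = 0.0756.
CYP2B6 (14%) and the residual 50% are unaffected.
Relative clearance = 0.0756 + 0.14 + 0.5 = 0.7156.
New steady-state plasma level = baseline ÷ relative clearance = 9.49 / 0.7156 = 13.3 mg/L.

13.3 mg/L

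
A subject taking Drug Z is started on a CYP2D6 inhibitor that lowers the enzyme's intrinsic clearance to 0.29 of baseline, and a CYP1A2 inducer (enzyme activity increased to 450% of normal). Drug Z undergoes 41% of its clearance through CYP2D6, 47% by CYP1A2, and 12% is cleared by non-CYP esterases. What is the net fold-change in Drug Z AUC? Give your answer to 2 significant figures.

The CYP2D6 pathway (41% of clearance) falls to 0.29× activity: 0.41 × 0.29 = 0.1189.
The CYP1A2 pathway (47% of clearance) rises to 4.5× activity: 0.47 × 4.5 = 2.115.
Non-CYP routes (12%) are unchanged.
CL_new/CL_old = 0.1189 + 2.115 + 0.12 = 2.3539.
AUC ∝ 1/CL: fold-change = 1 / 2.3539 = 0.42.

0.42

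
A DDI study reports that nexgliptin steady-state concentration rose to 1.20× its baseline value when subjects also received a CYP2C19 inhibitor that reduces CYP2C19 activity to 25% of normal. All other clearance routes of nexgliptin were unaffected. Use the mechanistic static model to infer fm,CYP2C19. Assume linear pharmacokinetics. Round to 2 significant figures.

CL'/CL = 1 / 1.20 = 0.8333
0.25·fm + (1 − fm) = 0.8333
fm = (0.8333 − 1) / (0.25 − 1) = 0.22

0.22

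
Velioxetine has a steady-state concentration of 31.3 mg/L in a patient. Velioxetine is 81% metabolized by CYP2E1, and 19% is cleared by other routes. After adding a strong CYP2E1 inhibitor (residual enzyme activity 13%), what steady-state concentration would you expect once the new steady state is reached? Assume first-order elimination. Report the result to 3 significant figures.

106 mg/L

The CYP2E1 pathway (81% of clearance) drops to 0.13× activity: 0.81 × 0.13 = 0.1053.
Non-CYP routes (19%) are unchanged.
Relative clearance = 0.1053 + 0.19 = 0.2953.
Steady-state concentration ∝ 1/CL, so new value = 31.3 / 0.2953 = 106 mg/L.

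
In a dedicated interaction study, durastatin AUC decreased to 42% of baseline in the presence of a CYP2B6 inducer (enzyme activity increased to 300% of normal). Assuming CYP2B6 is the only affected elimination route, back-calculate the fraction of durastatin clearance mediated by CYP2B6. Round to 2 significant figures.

Let fm be the CYP2B6 fraction. New clearance relative to baseline = fm × 3 + (1 − fm).
AUC ratio = 1 / (new CL fraction), so new CL fraction = 1 / 0.420 = 2.381.
fm × 3 + 1 − fm = 2.381  ⇒  fm × (3 − 1) = 1.381  ⇒  fm = 0.69.

0.69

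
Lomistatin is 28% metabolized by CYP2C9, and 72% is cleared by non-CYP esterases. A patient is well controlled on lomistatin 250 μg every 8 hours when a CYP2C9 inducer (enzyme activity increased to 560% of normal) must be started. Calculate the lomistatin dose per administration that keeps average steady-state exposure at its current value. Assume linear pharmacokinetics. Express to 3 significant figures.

The CYP2C9 pathway (28% of clearance) increases to 5.6× activity: 0.28 × 5.6 = 1.568.
The remaining 72% of clearance is unaffected.
New clearance relative to baseline: 1.568 + 0.72 = 2.288.
To maintain the same steady-state level, dose must scale with clearance: new dose = 250 × 2.288 = 572 μg.

572 μg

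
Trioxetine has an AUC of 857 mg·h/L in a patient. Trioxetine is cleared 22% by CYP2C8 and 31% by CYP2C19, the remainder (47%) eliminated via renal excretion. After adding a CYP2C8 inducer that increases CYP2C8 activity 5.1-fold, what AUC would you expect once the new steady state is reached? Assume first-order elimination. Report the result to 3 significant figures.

451 mg·h/L

The CYP2C8 pathway (22% of clearance) is boosted to 5.1× activity: 0.22 × 5.1 = 1.122.
CYP2C19 (31%) and the residual 47% are unaffected.
Relative clearance = 1.122 + 0.31 + 0.47 = 1.902.
AUC ∝ 1/CL, so new value = 857 / 1.902 = 451 mg·h/L.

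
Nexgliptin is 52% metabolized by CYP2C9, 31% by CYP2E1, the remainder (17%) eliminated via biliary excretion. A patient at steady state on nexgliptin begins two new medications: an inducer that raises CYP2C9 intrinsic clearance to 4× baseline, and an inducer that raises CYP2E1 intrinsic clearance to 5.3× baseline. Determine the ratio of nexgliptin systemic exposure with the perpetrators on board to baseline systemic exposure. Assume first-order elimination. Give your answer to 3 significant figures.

0.257

The CYP2C9 pathway (52% of clearance) rises to 4× activity: 0.52 × 4 = 2.08.
The CYP2E1 pathway (31% of clearance) rises to 5.3× activity: 0.31 × 5.3 = 1.643.
Non-CYP routes (17%) are unchanged.
Relative clearance = 2.08 + 1.643 + 0.17 = 3.893.
Because systemic exposure varies inversely with clearance, the combined effect is 1 / 3.893 = 0.257.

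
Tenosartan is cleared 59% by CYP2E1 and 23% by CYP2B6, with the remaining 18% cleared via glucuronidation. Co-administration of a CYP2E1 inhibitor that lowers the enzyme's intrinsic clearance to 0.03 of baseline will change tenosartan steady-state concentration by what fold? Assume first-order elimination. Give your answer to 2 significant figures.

2.3

CYP2E1: 0.59 × 0.03 = 0.0177
CYP2B6: 0.23 (unchanged)
Other: 0.18 (unchanged)
Relative clearance = 0.0177 + 0.23 + 0.18 = 0.4277.
Since steady-state concentration ∝ 1/CL, the ratio is 1 / 0.4277 = 2.3.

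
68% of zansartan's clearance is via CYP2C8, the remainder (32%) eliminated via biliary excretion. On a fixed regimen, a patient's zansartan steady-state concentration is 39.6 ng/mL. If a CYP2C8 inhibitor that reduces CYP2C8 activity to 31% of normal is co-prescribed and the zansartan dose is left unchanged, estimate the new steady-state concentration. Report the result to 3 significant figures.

74.6 ng/mL

CYP2C8: 0.68 × 0.31 = 0.2108
Other: 0.32 (unchanged)
New clearance relative to baseline: 0.2108 + 0.32 = 0.5308.
Steady-state concentration ∝ 1/CL, so new value = 39.6 / 0.5308 = 74.6 ng/mL.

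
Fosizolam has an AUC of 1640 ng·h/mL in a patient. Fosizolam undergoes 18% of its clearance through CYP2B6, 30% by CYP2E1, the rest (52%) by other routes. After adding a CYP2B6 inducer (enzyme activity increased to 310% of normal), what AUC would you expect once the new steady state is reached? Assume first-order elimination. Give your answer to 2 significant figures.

1.2 × 10³ ng·h/mL

CYP2B6: 0.18 × 3.1 = 0.558
CYP2E1: 0.3 (unchanged)
Other: 0.52 (unchanged)
New clearance relative to baseline: 0.558 + 0.3 + 0.52 = 1.378.
AUC ∝ 1/CL, so new value = 1640 / 1.378 = 1.2 × 10³ ng·h/mL.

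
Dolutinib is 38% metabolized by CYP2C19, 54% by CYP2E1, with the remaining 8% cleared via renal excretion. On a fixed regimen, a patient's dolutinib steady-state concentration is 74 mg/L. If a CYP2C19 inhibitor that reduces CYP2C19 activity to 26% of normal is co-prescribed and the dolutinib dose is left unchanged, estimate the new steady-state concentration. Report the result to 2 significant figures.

The CYP2C19 pathway (38% of clearance) is reduced to 0.26× activity: 0.38 × 0.26 = 0.0988.
CYP2E1 (54%) and the residual 8% are unaffected.
Relative clearance = 0.0988 + 0.54 + 0.08 = 0.7188.
New steady-state concentration = baseline ÷ relative clearance = 74 / 0.7188 = 1.0 × 10² mg/L.

1.0 × 10² mg/L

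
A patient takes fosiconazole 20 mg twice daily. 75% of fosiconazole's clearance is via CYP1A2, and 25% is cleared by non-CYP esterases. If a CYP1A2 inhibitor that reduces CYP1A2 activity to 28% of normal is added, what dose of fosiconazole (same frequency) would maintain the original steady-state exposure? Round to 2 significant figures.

9.2 mg

The CYP1A2 pathway (75% of clearance) is reduced to 0.28× activity: 0.75 × 0.28 = 0.21.
The remaining 25% of clearance is unaffected.
CL_new/CL_old = 0.21 + 0.25 = 0.46.
Exposure is unchanged when dose changes in proportion to clearance. New dose = 20 mg × 0.46 = 9.2 mg.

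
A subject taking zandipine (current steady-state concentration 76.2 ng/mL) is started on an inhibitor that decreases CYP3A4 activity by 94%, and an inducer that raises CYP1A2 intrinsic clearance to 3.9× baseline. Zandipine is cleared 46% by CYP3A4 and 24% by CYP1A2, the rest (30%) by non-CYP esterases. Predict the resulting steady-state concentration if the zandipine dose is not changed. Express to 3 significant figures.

60.3 ng/mL

The CYP3A4 pathway (46% of clearance) is reduced to 0.06× activity: 0.46 × 0.06 = 0.0276.
The CYP1A2 pathway (24% of clearance) rises to 3.9× activity: 0.24 × 3.9 = 0.936.
Non-CYP routes (30%) are unchanged.
Relative clearance = 0.0276 + 0.936 + 0.3 = 1.2636.
New steady-state concentration = 76.2 / 1.2636 = 60.3 ng/mL (concentration scales inversely with clearance).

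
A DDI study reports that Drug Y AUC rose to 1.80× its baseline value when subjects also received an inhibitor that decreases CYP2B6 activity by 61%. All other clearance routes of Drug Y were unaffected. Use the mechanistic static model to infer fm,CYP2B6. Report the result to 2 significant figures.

Let x = fm,CYP2B6. Because AUC ∝ 1/CL, relative clearance fell to 1/1.80 = 0.5556.
Only the CYP2B6 route changed, so 0.5556 = x·0.39 + (1 − x), giving x = 0.73.

0.73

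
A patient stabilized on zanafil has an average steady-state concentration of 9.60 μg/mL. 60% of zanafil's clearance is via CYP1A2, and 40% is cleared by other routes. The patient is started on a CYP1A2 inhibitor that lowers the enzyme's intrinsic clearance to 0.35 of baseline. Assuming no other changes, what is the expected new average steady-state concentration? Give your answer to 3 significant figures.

15.7 μg/mL

The CYP1A2 pathway (60% of clearance) falls to 0.35× activity: 0.6 × 0.35 = 0.21.
The remaining 40% of clearance is unaffected.
Relative clearance = 0.21 + 0.4 = 0.61.
New average steady-state concentration = baseline ÷ relative clearance = 9.60 / 0.61 = 15.7 μg/mL.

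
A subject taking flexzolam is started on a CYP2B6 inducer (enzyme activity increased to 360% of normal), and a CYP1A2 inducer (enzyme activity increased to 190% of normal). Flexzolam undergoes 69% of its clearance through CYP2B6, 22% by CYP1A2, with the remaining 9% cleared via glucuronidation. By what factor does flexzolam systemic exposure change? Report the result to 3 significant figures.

The CYP2B6 pathway (69% of clearance) rises to 3.6× activity: 0.69 × 3.6 = 2.484.
The CYP1A2 pathway (22% of clearance) increases to 1.9× activity: 0.22 × 1.9 = 0.418.
The remaining 9% of clearance is unaffected.
CL_new/CL_old = 2.484 + 0.418 + 0.09 = 2.992.
Net systemic exposure ratio = 1 / 2.992 = 0.334.

0.334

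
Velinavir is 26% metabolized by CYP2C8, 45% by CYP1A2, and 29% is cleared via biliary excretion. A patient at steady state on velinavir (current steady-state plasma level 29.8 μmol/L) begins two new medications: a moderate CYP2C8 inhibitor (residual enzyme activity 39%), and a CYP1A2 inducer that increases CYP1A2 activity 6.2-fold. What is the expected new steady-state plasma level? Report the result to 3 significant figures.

The CYP2C8 pathway (26% of clearance) falls to 0.39× activity: 0.26 × 0.39 = 0.1014.
The CYP1A2 pathway (45% of clearance) is boosted to 6.2× activity: 0.45 × 6.2 = 2.79.
The remaining 29% of clearance is unaffected.
Relative clearance = 0.1014 + 2.79 + 0.29 = 3.1814.
New steady-state plasma level = 29.8 / 3.1814 = 9.37 μmol/L (concentration scales inversely with clearance).

9.37 μmol/L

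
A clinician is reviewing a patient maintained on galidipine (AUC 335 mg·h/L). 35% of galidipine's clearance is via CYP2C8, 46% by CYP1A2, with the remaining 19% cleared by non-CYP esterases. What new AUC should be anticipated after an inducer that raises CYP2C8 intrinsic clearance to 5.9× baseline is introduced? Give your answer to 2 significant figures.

The CYP2C8 pathway (35% of clearance) rises to 5.9× activity: 0.35 × 5.9 = 2.065.
CYP1A2 (46%) and the residual 19% are unaffected.
CL_new/CL_old = 2.065 + 0.46 + 0.19 = 2.715.
AUC ∝ 1/CL, so new value = 335 / 2.715 = 1.2 × 10² mg·h/L.

1.2 × 10² mg·h/L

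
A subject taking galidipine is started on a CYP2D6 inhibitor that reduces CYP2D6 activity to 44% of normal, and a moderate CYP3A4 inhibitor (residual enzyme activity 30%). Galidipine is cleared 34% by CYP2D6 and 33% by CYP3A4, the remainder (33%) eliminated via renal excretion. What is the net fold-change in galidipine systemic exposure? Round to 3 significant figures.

1.73

The CYP2D6 pathway (34% of clearance) is reduced to 0.44× activity: 0.34 × 0.44 = 0.1496.
The CYP3A4 pathway (33% of clearance) is reduced to 0.3× activity: 0.33 × 0.3 = 0.099.
Non-CYP routes (33%) are unchanged.
CL_new/CL_old = 0.1496 + 0.099 + 0.33 = 0.5786.
Systemic exposure ∝ 1/CL: fold-change = 1 / 0.5786 = 1.73.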